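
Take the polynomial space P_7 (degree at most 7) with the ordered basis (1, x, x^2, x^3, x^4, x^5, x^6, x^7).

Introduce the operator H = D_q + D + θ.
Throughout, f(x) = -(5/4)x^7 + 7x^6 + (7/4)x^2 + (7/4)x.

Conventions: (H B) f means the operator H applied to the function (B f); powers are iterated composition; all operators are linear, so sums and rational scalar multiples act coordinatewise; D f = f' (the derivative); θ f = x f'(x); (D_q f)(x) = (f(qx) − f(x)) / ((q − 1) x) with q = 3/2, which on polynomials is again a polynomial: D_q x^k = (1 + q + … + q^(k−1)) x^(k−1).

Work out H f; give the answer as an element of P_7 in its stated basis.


the image equals g(x) = -(35/4)x^7 - (1783/256)x^6 + (5999/32)x^5 + (7/2)x^2 + (77/8)x + 7/2

D_q f = -(10295/256)x^6 + (4655/32)x^5 + (35/8)x + 7/4
D f = -(35/4)x^6 + 42x^5 + (7/2)x + 7/4
θ f = -(35/4)x^7 + 42x^6 + (7/2)x^2 + (7/4)x
(D_q + D + θ) f = -(35/4)x^7 - (1783/256)x^6 + (5999/32)x^5 + (7/2)x^2 + (77/8)x + 7/2


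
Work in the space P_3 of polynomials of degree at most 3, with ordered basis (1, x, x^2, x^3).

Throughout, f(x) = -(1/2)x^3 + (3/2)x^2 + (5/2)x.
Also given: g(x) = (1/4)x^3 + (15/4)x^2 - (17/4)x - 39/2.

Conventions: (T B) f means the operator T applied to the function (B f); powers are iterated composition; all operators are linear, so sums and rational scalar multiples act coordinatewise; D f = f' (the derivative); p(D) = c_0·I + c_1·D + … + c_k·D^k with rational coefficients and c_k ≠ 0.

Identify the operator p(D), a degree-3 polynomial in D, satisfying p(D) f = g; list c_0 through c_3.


D^0 f = -(1/2)x^3 + (3/2)x^2 + (5/2)x
D^1 f = -(3/2)x^2 + 3x + 5/2
D^2 f = -3x + 3
D^3 f = -3
matching coefficients of g against c_0 f + c_1 Df + … from the top degree down determines the c_i
solution: c_0 = -1/2, c_1 = -3, c_2 = -2, c_3 = 2

p(D) = -(1/2)·I − 3·D − 2·D^2 + 2·D^3, i.e. c_0 = -1/2, c_1 = -3, c_2 = -2, c_3 = 2


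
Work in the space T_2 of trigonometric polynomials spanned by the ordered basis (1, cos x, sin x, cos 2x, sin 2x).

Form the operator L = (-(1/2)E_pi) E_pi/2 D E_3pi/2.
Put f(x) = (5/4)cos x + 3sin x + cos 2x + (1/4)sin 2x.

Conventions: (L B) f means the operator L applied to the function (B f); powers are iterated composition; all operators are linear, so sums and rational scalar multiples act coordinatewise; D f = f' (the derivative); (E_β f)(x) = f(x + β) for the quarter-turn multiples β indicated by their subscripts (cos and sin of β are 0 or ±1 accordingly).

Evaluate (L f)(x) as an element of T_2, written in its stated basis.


the image equals g(x) = (3/2)cos x - (5/8)sin x - (1/4)cos 2x + sin 2x

E_3pi/2 f = -3cos x + (5/4)sin x - cos 2x - (1/4)sin 2x
D E_3pi/2 f = (5/4)cos x + 3sin x - (1/2)cos 2x + 2sin 2x
E_pi/2 D E_3pi/2 f = 3cos x - (5/4)sin x + (1/2)cos 2x - 2sin 2x
E_pi (E_pi/2 D) E_3pi/2 f = -3cos x + (5/4)sin x + (1/2)cos 2x - 2sin 2x
(-(1/2)E_pi) (E_pi/2 D) E_3pi/2 f = (3/2)cos x - (5/8)sin x - (1/4)cos 2x + sin 2x


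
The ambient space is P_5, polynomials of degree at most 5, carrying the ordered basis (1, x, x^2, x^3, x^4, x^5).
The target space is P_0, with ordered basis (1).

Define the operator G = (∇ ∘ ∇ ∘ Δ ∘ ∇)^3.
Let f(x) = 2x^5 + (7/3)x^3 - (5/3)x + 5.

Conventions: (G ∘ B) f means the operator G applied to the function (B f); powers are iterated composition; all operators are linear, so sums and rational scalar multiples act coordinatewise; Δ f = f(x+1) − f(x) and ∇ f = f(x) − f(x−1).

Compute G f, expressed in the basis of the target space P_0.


∇ f = 10x^4 - 20x^3 + 27x^2 - 17x + 8/3
Δ ∇ f = 40x^3 + 34x
∇ Δ ∇ f = 120x^2 - 120x + 74
∇ ∇ Δ ∇ f = 240x - 240
∇ (∇ ∘ ∇ ∘ Δ ∘ ∇) f = 240
Δ ∇ (∇ ∘ ∇ ∘ Δ ∘ ∇) f = 0
∇ Δ ∇ (∇ ∘ ∇ ∘ Δ ∘ ∇) f = 0
∇ ∇ Δ ∇ (∇ ∘ ∇ ∘ Δ ∘ ∇) f = 0
∇ (∇ ∘ ∇ ∘ Δ ∘ ∇) (∇ ∘ ∇ ∘ Δ ∘ ∇) f = 0
Δ ∇ (∇ ∘ ∇ ∘ Δ ∘ ∇) (∇ ∘ ∇ ∘ Δ ∘ ∇) f = 0
∇ Δ ∇ (∇ ∘ ∇ ∘ Δ ∘ ∇) (∇ ∘ ∇ ∘ Δ ∘ ∇) f = 0
∇ ∇ Δ ∇ (∇ ∘ ∇ ∘ Δ ∘ ∇) (∇ ∘ ∇ ∘ Δ ∘ ∇) f = 0

g(x) = 0


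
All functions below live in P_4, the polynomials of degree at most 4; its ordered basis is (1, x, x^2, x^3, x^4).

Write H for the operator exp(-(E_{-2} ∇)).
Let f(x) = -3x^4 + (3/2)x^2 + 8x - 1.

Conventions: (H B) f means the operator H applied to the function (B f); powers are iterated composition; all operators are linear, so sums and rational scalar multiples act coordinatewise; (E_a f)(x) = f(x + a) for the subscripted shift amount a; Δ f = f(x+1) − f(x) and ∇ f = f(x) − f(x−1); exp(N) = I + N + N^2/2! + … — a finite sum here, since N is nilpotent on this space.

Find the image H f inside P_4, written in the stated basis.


the image equals g(x) = -3x^4 + 12x^3 - (213/2)x^2 + 425x - 741

order-1 term: 12x^3 - 90x^2 + 225x - 391/2
order-2 term: -18x^2 + 180x - 903/2
order-3 term: 12x - 90
order-4 term: -3
the series for exp(-(E_{-2} ∇)) f terminates at order 4
exp(-(E_{-2} ∇)) f = -3x^4 + 12x^3 - (213/2)x^2 + 425x - 741


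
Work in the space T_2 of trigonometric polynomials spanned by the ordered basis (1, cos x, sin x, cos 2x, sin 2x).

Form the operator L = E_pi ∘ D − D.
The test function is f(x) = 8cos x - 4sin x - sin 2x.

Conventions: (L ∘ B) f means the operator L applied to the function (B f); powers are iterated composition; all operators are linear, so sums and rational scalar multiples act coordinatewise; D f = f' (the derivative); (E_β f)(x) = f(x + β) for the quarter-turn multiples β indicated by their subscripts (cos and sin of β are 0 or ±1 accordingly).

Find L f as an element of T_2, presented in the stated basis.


D f = -4cos x - 8sin x - 2cos 2x
E_pi D f = 4cos x + 8sin x - 2cos 2x
D f = -4cos x - 8sin x - 2cos 2x
(-D) f = 4cos x + 8sin x + 2cos 2x
(E_pi ∘ D − D) f = 8cos x + 16sin x

g(x) = 8cos x + 16sin x


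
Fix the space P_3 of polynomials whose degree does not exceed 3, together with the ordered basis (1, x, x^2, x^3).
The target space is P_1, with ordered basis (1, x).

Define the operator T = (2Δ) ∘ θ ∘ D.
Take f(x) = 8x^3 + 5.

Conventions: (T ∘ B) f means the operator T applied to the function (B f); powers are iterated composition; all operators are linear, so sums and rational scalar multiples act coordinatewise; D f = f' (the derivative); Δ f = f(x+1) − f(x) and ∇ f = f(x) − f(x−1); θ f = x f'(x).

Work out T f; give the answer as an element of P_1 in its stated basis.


D f = 24x^2
θ D f = 48x^2
Δ θ D f = 96x + 48
(2Δ) θ D f = 192x + 96

the image equals g(x) = 192x + 96


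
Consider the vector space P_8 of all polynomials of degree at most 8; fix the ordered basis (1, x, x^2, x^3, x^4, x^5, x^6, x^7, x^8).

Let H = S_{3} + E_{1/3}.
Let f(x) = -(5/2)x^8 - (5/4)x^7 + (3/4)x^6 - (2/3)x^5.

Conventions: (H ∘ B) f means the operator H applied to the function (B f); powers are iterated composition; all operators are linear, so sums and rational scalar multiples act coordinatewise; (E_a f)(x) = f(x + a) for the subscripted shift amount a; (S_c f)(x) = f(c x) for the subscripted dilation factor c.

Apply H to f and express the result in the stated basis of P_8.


S_{3} f = -(32805/2)x^8 - (10935/4)x^7 + (2187/4)x^6 - 162x^5
E_{1/3} f = -(5/2)x^8 - (95/12)x^7 - (179/18)x^6 - (785/108)x^5 - (295/81)x^4 - (1265/972)x^3 - (455/1458)x^2 - (383/8748)x - 35/13122
(S_{3} + E_{1/3}) f = -16405x^8 - (8225/3)x^7 + (19325/36)x^6 - (18281/108)x^5 - (295/81)x^4 - (1265/972)x^3 - (455/1458)x^2 - (383/8748)x - 35/13122

the image equals g(x) = -16405x^8 - (8225/3)x^7 + (19325/36)x^6 - (18281/108)x^5 - (295/81)x^4 - (1265/972)x^3 - (455/1458)x^2 - (383/8748)x - 35/13122


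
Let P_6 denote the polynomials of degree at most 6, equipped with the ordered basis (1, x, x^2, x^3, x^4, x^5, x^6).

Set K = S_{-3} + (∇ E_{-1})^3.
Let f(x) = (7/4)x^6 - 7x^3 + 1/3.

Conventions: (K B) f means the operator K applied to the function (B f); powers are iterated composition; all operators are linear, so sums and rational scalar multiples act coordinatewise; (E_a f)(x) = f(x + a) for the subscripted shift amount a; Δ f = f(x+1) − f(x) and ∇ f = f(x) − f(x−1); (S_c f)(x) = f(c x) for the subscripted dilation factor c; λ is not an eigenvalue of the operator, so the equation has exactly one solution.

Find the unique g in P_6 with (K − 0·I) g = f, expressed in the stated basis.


the result is g(x) = (7/2916)x^6 + (1771/6561)x^3 + (35/81)x^2 + (1435/243)x + 56722/2187

write g with unknown coordinates in the stated basis and equate coefficients in (K − 0·I) g = f
solving from the highest basis element down gives g = (7/2916)x^6 + (1771/6561)x^3 + (35/81)x^2 + (1435/243)x + 56722/2187
check: K g = (7/4)x^6 - 7x^3 + 1/3
so K g − 0·g = (7/4)x^6 - 7x^3 + 1/3 = f ✓


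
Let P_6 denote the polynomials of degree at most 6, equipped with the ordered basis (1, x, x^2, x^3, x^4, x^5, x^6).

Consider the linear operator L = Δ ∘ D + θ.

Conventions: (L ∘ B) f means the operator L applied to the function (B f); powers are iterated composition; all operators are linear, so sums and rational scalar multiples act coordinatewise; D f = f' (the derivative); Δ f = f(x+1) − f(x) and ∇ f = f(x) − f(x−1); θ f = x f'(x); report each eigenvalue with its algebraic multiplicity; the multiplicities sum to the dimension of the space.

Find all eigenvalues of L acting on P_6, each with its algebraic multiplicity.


image of 1: 0
image of x: x
image of x^2: 2x^2 + 2
image of x^3: 3x^3 + 6x + 3
image of x^4: 4x^4 + 12x^2 + 12x + 4
image of x^5: 5x^5 + 20x^3 + 30x^2 + 20x + 5
image of x^6: 6x^6 + 30x^4 + 60x^3 + 60x^2 + 30x + 6
the matrix is upper triangular; its diagonal is (0, 1, 2, 3, 4, 5, 6)
for a triangular matrix the eigenvalues are the diagonal entries, with algebraic multiplicity their repetition count

λ = 0 (multiplicity 1), λ = 1 (multiplicity 1), λ = 2 (multiplicity 1), λ = 3 (multiplicity 1), λ = 4 (multiplicity 1), λ = 5 (multiplicity 1), λ = 6 (multiplicity 1)


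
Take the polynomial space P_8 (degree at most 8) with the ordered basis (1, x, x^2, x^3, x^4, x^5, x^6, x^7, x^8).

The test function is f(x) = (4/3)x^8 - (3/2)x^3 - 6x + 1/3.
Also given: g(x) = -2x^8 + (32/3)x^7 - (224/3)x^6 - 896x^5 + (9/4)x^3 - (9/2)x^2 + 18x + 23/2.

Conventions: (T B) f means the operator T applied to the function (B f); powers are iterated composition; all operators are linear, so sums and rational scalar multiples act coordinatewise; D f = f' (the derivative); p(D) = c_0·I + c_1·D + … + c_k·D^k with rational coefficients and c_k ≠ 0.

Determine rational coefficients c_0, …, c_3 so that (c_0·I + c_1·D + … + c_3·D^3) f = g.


D^0 f = (4/3)x^8 - (3/2)x^3 - 6x + 1/3
D^1 f = (32/3)x^7 - (9/2)x^2 - 6
D^2 f = (224/3)x^6 - 9x
D^3 f = 448x^5 - 9
matching coefficients of g against c_0 f + c_1 Df + … from the top degree down determines the c_i
solution: c_0 = -3/2, c_1 = 1, c_2 = -1, c_3 = -2

c_0 = -3/2, c_1 = 1, c_2 = -1, c_3 = -2


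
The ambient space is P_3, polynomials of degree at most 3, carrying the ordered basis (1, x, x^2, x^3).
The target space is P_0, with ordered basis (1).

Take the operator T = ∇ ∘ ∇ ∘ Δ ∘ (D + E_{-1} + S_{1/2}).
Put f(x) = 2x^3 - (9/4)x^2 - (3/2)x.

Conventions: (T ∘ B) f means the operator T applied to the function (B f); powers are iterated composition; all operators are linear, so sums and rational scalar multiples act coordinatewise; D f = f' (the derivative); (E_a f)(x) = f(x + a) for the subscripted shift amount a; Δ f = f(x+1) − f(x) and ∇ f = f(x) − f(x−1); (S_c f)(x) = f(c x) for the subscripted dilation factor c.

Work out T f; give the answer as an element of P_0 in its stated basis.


D f = 6x^2 - (9/2)x - 3/2
E_{-1} f = 2x^3 - (33/4)x^2 + 9x - 11/4
S_{1/2} f = (1/4)x^3 - (9/16)x^2 - (3/4)x
(D + E_{-1} + S_{1/2}) f = (9/4)x^3 - (45/16)x^2 + (15/4)x - 17/4
Δ (D + E_{-1} + S_{1/2}) f = (27/4)x^2 + (9/8)x + 51/16
∇ Δ (D + E_{-1} + S_{1/2}) f = (27/2)x - 45/8
∇ ∇ Δ (D + E_{-1} + S_{1/2}) f = 27/2

the result is g(x) = 27/2


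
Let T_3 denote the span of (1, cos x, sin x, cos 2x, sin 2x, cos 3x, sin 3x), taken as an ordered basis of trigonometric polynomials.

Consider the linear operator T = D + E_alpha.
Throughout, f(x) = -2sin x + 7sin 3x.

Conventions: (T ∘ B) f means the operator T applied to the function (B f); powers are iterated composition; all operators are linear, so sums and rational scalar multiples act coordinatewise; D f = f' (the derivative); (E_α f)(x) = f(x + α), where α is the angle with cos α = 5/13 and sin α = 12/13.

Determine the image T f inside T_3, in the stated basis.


the result is g(x) = -(50/13)cos x - (10/13)sin x + (40341/2197)cos 3x - (14245/2197)sin 3x

D f = -2cos x + 21cos 3x
E_alpha f = -(24/13)cos x - (10/13)sin x - (5796/2197)cos 3x - (14245/2197)sin 3x
(D + E_alpha) f = -(50/13)cos x - (10/13)sin x + (40341/2197)cos 3x - (14245/2197)sin 3x


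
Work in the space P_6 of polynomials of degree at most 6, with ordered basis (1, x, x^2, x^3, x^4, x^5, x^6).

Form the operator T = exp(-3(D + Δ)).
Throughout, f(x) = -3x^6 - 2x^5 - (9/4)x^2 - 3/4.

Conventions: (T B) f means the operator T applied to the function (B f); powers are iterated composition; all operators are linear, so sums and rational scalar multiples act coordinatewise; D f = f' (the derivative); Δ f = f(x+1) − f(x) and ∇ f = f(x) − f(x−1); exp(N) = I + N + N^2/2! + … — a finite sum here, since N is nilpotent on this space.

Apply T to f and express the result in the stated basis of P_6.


the image equals g(x) = -3x^6 + 106x^5 - 1425x^4 + 9240x^3 - (120729/4)x^2 + 46749x - 26880

order-1 term: 108x^5 + 195x^4 + 240x^3 + 195x^2 + 111x + 87/4
order-2 term: -1620x^4 - 3960x^3 - 5535x^2 - 4230x - 1440
order-3 term: 12960x^3 + 33480x^2 + 40500x + 19575
order-4 term: -58320x^2 - 129600x - 95580
order-5 term: 139968x + 190512
order-6 term: -139968
the series for exp(-3(D + Δ)) f terminates at order 6
exp(-3(D + Δ)) f = -3x^6 + 106x^5 - 1425x^4 + 9240x^3 - (120729/4)x^2 + 46749x - 26880


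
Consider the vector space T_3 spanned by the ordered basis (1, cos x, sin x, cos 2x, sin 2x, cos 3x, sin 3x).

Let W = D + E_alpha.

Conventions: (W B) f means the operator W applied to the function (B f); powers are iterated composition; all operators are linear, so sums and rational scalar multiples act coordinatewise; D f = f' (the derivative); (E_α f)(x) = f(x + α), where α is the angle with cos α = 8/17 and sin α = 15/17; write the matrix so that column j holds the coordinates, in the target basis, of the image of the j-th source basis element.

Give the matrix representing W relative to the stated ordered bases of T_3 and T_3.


the matrix is [[1, 0, 0, 0, 0, 0, 0]; [0, 8/17, 32/17, 0, 0, 0, 0]; [0, -32/17, 8/17, 0, 0, 0, 0]; [0, 0, 0, -161/289, 818/289, 0, 0]; [0, 0, 0, -818/289, -161/289, 0, 0]; [0, 0, 0, 0, 0, -4888/4913, 14244/4913]; [0, 0, 0, 0, 0, -14244/4913, -4888/4913]] (rows listed top to bottom)

image of 1: 1
image of cos x: (8/17)cos x - (32/17)sin x
image of sin x: (32/17)cos x + (8/17)sin x
image of cos 2x: -(161/289)cos 2x - (818/289)sin 2x
image of sin 2x: (818/289)cos 2x - (161/289)sin 2x
image of cos 3x: -(4888/4913)cos 3x - (14244/4913)sin 3x
image of sin 3x: (14244/4913)cos 3x - (4888/4913)sin 3x
each image's coordinates form column j of the matrix


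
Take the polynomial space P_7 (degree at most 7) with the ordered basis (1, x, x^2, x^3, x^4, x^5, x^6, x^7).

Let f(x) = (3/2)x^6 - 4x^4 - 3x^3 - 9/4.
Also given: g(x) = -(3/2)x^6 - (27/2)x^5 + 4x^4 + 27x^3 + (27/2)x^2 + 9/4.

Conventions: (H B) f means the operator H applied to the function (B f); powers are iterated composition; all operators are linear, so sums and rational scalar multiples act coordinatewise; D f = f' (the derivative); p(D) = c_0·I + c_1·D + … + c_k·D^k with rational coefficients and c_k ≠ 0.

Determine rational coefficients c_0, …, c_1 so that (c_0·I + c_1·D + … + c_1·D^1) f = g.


c_0 = -1, c_1 = -3/2

D^0 f = (3/2)x^6 - 4x^4 - 3x^3 - 9/4
D^1 f = 9x^5 - 16x^3 - 9x^2
matching coefficients of g against c_0 f + c_1 Df + … from the top degree down determines the c_i
solution: c_0 = -1, c_1 = -3/2


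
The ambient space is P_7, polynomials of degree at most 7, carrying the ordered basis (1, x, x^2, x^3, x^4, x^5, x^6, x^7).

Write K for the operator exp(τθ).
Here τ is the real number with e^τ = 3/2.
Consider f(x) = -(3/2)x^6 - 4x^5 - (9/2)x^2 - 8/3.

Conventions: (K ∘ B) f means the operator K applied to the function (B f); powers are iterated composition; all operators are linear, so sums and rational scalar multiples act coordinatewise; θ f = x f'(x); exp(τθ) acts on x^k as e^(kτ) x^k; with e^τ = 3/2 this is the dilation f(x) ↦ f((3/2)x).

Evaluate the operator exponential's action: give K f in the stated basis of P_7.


exp(τθ) x^k = e^(kτ) x^k; with e^τ = 3/2 this sends x^k to (3/2)^k x^k
x^2 ↦ 9/4 x^2
x^5 ↦ 243/32 x^5
x^6 ↦ 729/64 x^6
applying this coordinatewise to f: exp(τθ) f = -(2187/128)x^6 - (243/8)x^5 - (81/8)x^2 - 8/3

g(x) = -(2187/128)x^6 - (243/8)x^5 - (81/8)x^2 - 8/3


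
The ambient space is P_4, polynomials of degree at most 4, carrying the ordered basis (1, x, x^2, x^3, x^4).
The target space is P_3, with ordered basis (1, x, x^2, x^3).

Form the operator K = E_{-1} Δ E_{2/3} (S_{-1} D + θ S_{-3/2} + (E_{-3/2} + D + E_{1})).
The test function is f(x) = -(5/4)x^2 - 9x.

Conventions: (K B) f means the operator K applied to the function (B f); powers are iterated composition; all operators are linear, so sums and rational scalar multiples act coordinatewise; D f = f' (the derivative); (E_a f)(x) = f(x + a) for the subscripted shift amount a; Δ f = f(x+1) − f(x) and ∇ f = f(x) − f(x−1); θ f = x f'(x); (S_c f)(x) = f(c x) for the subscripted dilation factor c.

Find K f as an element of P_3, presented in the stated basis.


D f = -(5/2)x - 9
S_{-1} D f = (5/2)x - 9
S_{-3/2} f = -(45/16)x^2 + (27/2)x
θ S_{-3/2} f = -(45/8)x^2 + (27/2)x
E_{-3/2} f = -(5/4)x^2 - (21/4)x + 171/16
D f = -(5/2)x - 9
E_{1} f = -(5/4)x^2 - (23/2)x - 41/4
(E_{-3/2} + D + E_{1}) f = -(5/2)x^2 - (77/4)x - 137/16
(S_{-1} D + θ S_{-3/2} + (E_{-3/2} + D + E_{1})) f = -(65/8)x^2 - (13/4)x - 281/16
E_{2/3} (S_{-1} D + θ S_{-3/2} + (E_{-3/2} + D + E_{1})) f = -(65/8)x^2 - (169/12)x - 3361/144
Δ E_{2/3} (S_{-1} D + θ S_{-3/2} + (E_{-3/2} + D + E_{1})) f = -(65/4)x - 533/24
E_{-1} (Δ E_{2/3}) (S_{-1} D + θ S_{-3/2} + (E_{-3/2} + D + E_{1})) f = -(65/4)x - 143/24

the image equals g(x) = -(65/4)x - 143/24


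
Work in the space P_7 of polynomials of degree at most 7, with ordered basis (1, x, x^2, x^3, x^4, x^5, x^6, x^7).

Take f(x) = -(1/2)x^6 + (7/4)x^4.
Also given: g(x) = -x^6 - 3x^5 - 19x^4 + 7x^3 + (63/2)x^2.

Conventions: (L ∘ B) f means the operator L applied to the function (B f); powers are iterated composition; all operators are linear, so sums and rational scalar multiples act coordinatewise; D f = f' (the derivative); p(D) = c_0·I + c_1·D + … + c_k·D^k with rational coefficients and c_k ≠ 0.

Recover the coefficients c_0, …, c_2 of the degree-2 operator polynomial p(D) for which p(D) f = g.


c_0 = 2, c_1 = 1, c_2 = 3/2

D^0 f = -(1/2)x^6 + (7/4)x^4
D^1 f = -3x^5 + 7x^3
D^2 f = -15x^4 + 21x^2
matching coefficients of g against c_0 f + c_1 Df + … from the top degree down determines the c_i
solution: c_0 = 2, c_1 = 1, c_2 = 3/2


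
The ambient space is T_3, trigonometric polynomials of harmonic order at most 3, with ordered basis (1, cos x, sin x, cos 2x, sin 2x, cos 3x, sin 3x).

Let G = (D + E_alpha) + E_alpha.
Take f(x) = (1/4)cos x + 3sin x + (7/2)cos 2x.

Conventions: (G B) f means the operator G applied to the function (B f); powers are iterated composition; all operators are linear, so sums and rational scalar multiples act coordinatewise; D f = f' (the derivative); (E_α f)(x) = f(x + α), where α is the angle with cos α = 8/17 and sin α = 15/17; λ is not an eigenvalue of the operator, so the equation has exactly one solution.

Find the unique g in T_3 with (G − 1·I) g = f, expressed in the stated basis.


write g with unknown coordinates in the stated basis and equate coefficients in (G − 1·I) g = f
solving from the highest basis element down gives g = -(113/104)cos x + (7/104)sin x - (4277/10330)cos 2x + (3703/5165)sin 2x
check: G g = -(87/104)cos x + (319/104)sin x + (15939/5165)cos 2x + (3703/5165)sin 2x
so G g − 1·g = (1/4)cos x + 3sin x + (7/2)cos 2x = f ✓

the result is g(x) = -(113/104)cos x + (7/104)sin x - (4277/10330)cos 2x + (3703/5165)sin 2x


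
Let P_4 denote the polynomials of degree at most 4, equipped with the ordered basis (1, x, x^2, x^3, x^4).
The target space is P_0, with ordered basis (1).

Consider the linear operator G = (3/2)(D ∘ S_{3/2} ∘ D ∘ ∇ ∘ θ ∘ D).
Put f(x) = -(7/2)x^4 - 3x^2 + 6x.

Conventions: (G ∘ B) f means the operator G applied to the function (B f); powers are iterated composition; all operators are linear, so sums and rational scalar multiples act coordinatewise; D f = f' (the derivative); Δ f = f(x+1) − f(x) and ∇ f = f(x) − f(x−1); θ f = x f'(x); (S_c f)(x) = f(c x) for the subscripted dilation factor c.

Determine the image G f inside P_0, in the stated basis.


the image equals g(x) = -567

D f = -14x^3 - 6x + 6
θ D f = -42x^3 - 6x
∇ (θ ∘ D) f = -126x^2 + 126x - 48
D ∇ (θ ∘ D) f = -252x + 126
S_{3/2} D ∇ (θ ∘ D) f = -378x + 126
D (S_{3/2} ∘ D ∘ ∇) (θ ∘ D) f = -378
((3/2)(D ∘ S_{3/2} ∘ D ∘ ∇ ∘ θ ∘ D)) f = -567


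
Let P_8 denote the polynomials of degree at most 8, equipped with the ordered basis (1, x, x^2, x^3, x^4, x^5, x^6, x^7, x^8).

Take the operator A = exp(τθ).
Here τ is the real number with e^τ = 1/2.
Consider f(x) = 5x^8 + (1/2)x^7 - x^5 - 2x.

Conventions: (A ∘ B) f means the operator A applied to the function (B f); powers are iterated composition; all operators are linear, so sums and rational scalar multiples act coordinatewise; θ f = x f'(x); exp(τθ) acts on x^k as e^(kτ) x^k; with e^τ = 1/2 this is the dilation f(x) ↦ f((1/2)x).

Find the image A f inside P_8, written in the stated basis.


g(x) = (5/256)x^8 + (1/256)x^7 - (1/32)x^5 - x

exp(τθ) x^k = e^(kτ) x^k; with e^τ = 1/2 this sends x^k to (1/2)^k x^k
x ↦ 1/2 x
x^5 ↦ 1/32 x^5
x^7 ↦ 1/128 x^7
x^8 ↦ 1/256 x^8
applying this coordinatewise to f: exp(τθ) f = (5/256)x^8 + (1/256)x^7 - (1/32)x^5 - x


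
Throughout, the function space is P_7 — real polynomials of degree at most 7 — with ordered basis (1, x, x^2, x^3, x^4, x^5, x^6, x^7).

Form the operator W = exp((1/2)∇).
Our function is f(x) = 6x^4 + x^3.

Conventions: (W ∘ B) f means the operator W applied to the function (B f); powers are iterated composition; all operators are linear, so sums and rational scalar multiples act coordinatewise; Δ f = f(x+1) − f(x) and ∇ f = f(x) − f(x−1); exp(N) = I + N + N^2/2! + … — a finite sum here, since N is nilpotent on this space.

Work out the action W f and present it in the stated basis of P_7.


order-1 term: 12x^3 - (33/2)x^2 + (21/2)x - 5/2
order-2 term: 9x^2 - (69/4)x + 39/4
order-3 term: 3x - 35/8
order-4 term: 3/8
the series for exp((1/2)∇) f terminates at order 4
exp((1/2)∇) f = 6x^4 + 13x^3 - (15/2)x^2 - (15/4)x + 13/4

the image equals g(x) = 6x^4 + 13x^3 - (15/2)x^2 - (15/4)x + 13/4


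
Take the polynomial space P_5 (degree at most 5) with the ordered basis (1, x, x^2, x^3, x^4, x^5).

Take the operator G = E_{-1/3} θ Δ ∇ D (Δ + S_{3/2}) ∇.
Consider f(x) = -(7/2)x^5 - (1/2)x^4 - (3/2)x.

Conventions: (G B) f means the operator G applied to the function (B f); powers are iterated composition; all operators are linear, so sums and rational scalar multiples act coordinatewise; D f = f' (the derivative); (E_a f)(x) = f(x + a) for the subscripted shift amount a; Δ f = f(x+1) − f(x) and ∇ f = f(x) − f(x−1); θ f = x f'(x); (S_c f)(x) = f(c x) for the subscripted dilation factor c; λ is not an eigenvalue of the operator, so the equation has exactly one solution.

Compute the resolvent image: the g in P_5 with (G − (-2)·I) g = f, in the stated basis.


write g with unknown coordinates in the stated basis and equate coefficients in (G − (-2)·I) g = f
solving from the highest basis element down gives g = -(7/4)x^5 - (1/4)x^4 + (8493/16)x - 2835/16
check: G g = -(8505/8)x + 2835/8
so G g − (-2)·g = -(7/2)x^5 - (1/2)x^4 - (3/2)x = f ✓

the image equals g(x) = -(7/4)x^5 - (1/4)x^4 + (8493/16)x - 2835/16


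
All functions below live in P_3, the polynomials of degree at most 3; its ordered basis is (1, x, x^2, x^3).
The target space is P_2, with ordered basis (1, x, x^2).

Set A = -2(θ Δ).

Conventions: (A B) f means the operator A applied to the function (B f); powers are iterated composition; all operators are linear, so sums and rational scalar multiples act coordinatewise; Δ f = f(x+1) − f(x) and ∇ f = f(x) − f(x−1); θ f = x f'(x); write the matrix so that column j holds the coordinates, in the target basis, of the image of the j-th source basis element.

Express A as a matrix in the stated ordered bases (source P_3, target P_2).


the matrix is [[0, 0, 0, 0]; [0, 0, -4, -6]; [0, 0, 0, -12]] (rows listed top to bottom)

image of 1: 0
image of x: 0
image of x^2: -4x
image of x^3: -12x^2 - 6x
each image's coordinates form column j of the matrix


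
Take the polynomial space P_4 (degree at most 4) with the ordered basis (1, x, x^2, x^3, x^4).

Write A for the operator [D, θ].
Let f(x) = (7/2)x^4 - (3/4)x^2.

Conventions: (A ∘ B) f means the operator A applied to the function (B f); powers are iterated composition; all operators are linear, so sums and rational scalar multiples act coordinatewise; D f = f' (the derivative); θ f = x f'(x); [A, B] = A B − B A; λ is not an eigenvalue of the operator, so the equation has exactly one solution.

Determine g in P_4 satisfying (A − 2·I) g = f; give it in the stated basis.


g(x) = -(7/4)x^4 - (7/2)x^3 - (39/8)x^2 - (39/8)x - 39/16

write g with unknown coordinates in the stated basis and equate coefficients in (A − 2·I) g = f
solving from the highest basis element down gives g = -(7/4)x^4 - (7/2)x^3 - (39/8)x^2 - (39/8)x - 39/16
check: A g = -7x^3 - (21/2)x^2 - (39/4)x - 39/8
so A g − 2·g = (7/2)x^4 - (3/4)x^2 = f ✓


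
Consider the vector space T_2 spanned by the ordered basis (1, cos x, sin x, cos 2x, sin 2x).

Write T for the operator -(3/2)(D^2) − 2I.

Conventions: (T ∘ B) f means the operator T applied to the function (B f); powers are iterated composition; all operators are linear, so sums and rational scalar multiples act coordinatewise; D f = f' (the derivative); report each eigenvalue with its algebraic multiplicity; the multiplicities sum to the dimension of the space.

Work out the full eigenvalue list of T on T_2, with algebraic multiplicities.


λ = -2 (multiplicity 1), λ = -1/2 (multiplicity 2), λ = 4 (multiplicity 2)

image of 1: -2
image of cos x: -(1/2)cos x
image of sin x: -(1/2)sin x
image of cos 2x: 4cos 2x
image of sin 2x: 4sin 2x
the matrix is diagonal; its diagonal is (-2, -1/2, -1/2, 4, 4)
for a triangular matrix the eigenvalues are the diagonal entries, with algebraic multiplicity their repetition count


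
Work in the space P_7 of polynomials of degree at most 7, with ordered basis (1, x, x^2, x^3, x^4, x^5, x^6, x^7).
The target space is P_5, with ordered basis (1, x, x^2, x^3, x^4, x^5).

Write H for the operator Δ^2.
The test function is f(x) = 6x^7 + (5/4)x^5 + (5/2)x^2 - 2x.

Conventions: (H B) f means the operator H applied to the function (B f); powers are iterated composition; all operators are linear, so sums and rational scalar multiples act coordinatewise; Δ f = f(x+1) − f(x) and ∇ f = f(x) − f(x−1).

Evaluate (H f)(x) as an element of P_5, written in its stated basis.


the result is g(x) = 252x^5 + 1260x^4 + 2965x^3 + 3855x^2 + (5383/2)x + 1597/2

Δ f = 42x^6 + 126x^5 + (865/4)x^4 + (445/2)x^3 + (277/2)x^2 + (213/4)x + 31/4
Δ Δ f = 252x^5 + 1260x^4 + 2965x^3 + 3855x^2 + (5383/2)x + 1597/2


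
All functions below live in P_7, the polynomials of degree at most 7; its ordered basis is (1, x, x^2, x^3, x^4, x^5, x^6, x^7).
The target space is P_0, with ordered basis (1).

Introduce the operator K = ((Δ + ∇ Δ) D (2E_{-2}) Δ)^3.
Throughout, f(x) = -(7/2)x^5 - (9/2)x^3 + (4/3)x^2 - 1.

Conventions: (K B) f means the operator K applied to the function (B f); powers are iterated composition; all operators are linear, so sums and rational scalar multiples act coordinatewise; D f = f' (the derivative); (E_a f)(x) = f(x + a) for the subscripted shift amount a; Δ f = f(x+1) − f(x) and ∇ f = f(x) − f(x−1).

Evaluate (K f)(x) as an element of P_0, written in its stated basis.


g(x) = 0

Δ f = -(35/2)x^4 - 35x^3 - (97/2)x^2 - (85/3)x - 20/3
E_{-2} Δ f = -(35/2)x^4 + 105x^3 - (517/2)x^2 + (917/3)x - 144
(2E_{-2}) Δ f = -35x^4 + 210x^3 - 517x^2 + (1834/3)x - 288
D (2E_{-2}) Δ f = -140x^3 + 630x^2 - 1034x + 1834/3
Δ (D (2E_{-2}) Δ) f = -420x^2 + 840x - 544
Δ (D (2E_{-2}) Δ) f = -420x^2 + 840x - 544
∇ Δ (D (2E_{-2}) Δ) f = -840x + 1260
(Δ + ∇ Δ) (D (2E_{-2}) Δ) f = -420x^2 + 716
Δ ((Δ + ∇ Δ) D (2E_{-2}) Δ) f = -840x - 420
E_{-2} Δ ((Δ + ∇ Δ) D (2E_{-2}) Δ) f = -840x + 1260
(2E_{-2}) Δ ((Δ + ∇ Δ) D (2E_{-2}) Δ) f = -1680x + 2520
D (2E_{-2}) Δ ((Δ + ∇ Δ) D (2E_{-2}) Δ) f = -1680
Δ (D (2E_{-2}) Δ) ((Δ + ∇ Δ) D (2E_{-2}) Δ) f = 0
Δ (D (2E_{-2}) Δ) ((Δ + ∇ Δ) D (2E_{-2}) Δ) f = 0
∇ Δ (D (2E_{-2}) Δ) ((Δ + ∇ Δ) D (2E_{-2}) Δ) f = 0
(Δ + ∇ Δ) (D (2E_{-2}) Δ) ((Δ + ∇ Δ) D (2E_{-2}) Δ) f = 0
Δ ((Δ + ∇ Δ) D (2E_{-2}) Δ) ((Δ + ∇ Δ) D (2E_{-2}) Δ) f = 0
E_{-2} Δ ((Δ + ∇ Δ) D (2E_{-2}) Δ) ((Δ + ∇ Δ) D (2E_{-2}) Δ) f = 0
(2E_{-2}) Δ ((Δ + ∇ Δ) D (2E_{-2}) Δ) ((Δ + ∇ Δ) D (2E_{-2}) Δ) f = 0
D (2E_{-2}) Δ ((Δ + ∇ Δ) D (2E_{-2}) Δ) ((Δ + ∇ Δ) D (2E_{-2}) Δ) f = 0
Δ (D (2E_{-2}) Δ) ((Δ + ∇ Δ) D (2E_{-2}) Δ) ((Δ + ∇ Δ) D (2E_{-2}) Δ) f = 0
Δ (D (2E_{-2}) Δ) ((Δ + ∇ Δ) D (2E_{-2}) Δ) ((Δ + ∇ Δ) D (2E_{-2}) Δ) f = 0
∇ Δ (D (2E_{-2}) Δ) ((Δ + ∇ Δ) D (2E_{-2}) Δ) ((Δ + ∇ Δ) D (2E_{-2}) Δ) f = 0
(Δ + ∇ Δ) (D (2E_{-2}) Δ) ((Δ + ∇ Δ) D (2E_{-2}) Δ) ((Δ + ∇ Δ) D (2E_{-2}) Δ) f = 0


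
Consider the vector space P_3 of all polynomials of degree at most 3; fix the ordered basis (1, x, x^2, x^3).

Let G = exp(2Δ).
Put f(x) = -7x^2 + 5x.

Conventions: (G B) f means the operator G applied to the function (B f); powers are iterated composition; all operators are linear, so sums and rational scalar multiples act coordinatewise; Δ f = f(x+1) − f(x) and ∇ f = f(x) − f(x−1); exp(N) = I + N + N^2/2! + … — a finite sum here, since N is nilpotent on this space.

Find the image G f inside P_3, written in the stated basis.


order-1 term: -28x - 4
order-2 term: -28
the series for exp(2Δ) f terminates at order 2
exp(2Δ) f = -7x^2 - 23x - 32

the result is g(x) = -7x^2 - 23x - 32


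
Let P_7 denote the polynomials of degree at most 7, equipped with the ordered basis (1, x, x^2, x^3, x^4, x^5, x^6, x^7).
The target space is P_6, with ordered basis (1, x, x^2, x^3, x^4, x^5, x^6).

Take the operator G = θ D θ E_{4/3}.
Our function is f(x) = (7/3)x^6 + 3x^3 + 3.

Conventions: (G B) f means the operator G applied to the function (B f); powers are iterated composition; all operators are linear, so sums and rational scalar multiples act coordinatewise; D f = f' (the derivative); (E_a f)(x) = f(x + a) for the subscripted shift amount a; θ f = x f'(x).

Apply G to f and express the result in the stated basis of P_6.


E_{4/3} f = (7/3)x^6 + (56/3)x^5 + (560/9)x^4 + (9203/81)x^3 + (9932/81)x^2 + (18224/243)x + 50785/2187
θ E_{4/3} f = 14x^6 + (280/3)x^5 + (2240/9)x^4 + (9203/27)x^3 + (19864/81)x^2 + (18224/243)x
D θ E_{4/3} f = 84x^5 + (1400/3)x^4 + (8960/9)x^3 + (9203/9)x^2 + (39728/81)x + 18224/243
θ D θ E_{4/3} f = 420x^5 + (5600/3)x^4 + (8960/3)x^3 + (18406/9)x^2 + (39728/81)x

g(x) = 420x^5 + (5600/3)x^4 + (8960/3)x^3 + (18406/9)x^2 + (39728/81)x


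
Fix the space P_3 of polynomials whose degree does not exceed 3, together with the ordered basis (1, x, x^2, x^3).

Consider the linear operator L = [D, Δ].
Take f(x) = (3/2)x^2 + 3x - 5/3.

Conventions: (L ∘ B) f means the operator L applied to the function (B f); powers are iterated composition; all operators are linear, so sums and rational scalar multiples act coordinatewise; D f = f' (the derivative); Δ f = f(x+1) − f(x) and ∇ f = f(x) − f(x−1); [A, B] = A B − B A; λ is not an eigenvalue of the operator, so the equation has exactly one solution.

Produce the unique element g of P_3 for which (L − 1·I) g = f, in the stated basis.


the image equals g(x) = -(3/2)x^2 - 3x + 5/3

write g with unknown coordinates in the stated basis and equate coefficients in (L − 1·I) g = f
solving from the highest basis element down gives g = -(3/2)x^2 - 3x + 5/3
check: L g = 0
so L g − 1·g = (3/2)x^2 + 3x - 5/3 = f ✓


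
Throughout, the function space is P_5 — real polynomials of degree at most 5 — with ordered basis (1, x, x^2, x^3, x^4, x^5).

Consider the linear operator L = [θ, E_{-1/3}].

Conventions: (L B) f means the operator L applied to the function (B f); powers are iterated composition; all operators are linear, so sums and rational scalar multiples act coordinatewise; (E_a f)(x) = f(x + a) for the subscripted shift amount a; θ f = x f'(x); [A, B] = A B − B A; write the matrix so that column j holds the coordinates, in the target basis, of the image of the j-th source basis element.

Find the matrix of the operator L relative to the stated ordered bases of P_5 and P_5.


image of 1: 0
image of x: 1/3
image of x^2: (2/3)x - 2/9
image of x^3: x^2 - (2/3)x + 1/9
image of x^4: (4/3)x^3 - (4/3)x^2 + (4/9)x - 4/81
image of x^5: (5/3)x^4 - (20/9)x^3 + (10/9)x^2 - (20/81)x + 5/243
each image's coordinates form column j of the matrix

the matrix is [[0, 1/3, -2/9, 1/9, -4/81, 5/243]; [0, 0, 2/3, -2/3, 4/9, -20/81]; [0, 0, 0, 1, -4/3, 10/9]; [0, 0, 0, 0, 4/3, -20/9]; [0, 0, 0, 0, 0, 5/3]; [0, 0, 0, 0, 0, 0]] (rows listed top to bottom)


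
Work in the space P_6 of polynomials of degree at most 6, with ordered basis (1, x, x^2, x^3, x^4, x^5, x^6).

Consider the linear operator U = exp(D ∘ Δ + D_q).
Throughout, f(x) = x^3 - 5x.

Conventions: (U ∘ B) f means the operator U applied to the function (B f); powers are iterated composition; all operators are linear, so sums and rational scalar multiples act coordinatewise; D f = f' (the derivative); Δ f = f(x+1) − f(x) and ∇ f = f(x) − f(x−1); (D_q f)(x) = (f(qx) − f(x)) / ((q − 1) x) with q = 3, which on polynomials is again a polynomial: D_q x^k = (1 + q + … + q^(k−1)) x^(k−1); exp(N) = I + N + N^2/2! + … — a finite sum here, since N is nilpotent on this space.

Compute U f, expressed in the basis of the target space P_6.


g(x) = x^3 + 13x^2 + 27x + 68/3

order-1 term: 13x^2 + 6x - 2
order-2 term: 26x + 16
order-3 term: 26/3
the series for exp(D ∘ Δ + D_q) f terminates at order 3
exp(D ∘ Δ + D_q) f = x^3 + 13x^2 + 27x + 68/3


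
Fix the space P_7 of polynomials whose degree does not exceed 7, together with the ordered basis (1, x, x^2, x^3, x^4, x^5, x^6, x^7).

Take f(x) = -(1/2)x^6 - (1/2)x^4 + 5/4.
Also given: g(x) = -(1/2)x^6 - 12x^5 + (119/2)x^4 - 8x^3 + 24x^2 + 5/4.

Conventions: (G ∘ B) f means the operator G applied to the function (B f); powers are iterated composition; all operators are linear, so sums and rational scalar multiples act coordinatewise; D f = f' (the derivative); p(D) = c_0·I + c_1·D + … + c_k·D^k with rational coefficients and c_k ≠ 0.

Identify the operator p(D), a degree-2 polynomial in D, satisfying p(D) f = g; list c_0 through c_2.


D^0 f = -(1/2)x^6 - (1/2)x^4 + 5/4
D^1 f = -3x^5 - 2x^3
D^2 f = -15x^4 - 6x^2
matching coefficients of g against c_0 f + c_1 Df + … from the top degree down determines the c_i
solution: c_0 = 1, c_1 = 4, c_2 = -4

p(D) = I + 4·D − 4·D^2, i.e. c_0 = 1, c_1 = 4, c_2 = -4


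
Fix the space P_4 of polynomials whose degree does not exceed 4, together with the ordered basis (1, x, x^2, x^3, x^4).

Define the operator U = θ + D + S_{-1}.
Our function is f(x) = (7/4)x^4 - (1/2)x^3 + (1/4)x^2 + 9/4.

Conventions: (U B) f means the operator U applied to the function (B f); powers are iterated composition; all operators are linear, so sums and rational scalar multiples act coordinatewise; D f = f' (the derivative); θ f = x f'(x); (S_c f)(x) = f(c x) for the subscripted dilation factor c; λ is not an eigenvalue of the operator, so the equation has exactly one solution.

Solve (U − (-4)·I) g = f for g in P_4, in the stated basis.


write g with unknown coordinates in the stated basis and equate coefficients in (U − (-4)·I) g = f
solving from the highest basis element down gives g = (7/36)x^4 - (23/108)x^3 + (8/63)x^2 - (4/63)x + 583/1260
check: U g = (35/36)x^4 + (19/54)x^3 - (65/252)x^2 + (16/63)x + 503/1260
so U g − (-4)·g = (7/4)x^4 - (1/2)x^3 + (1/4)x^2 + 9/4 = f ✓

g(x) = (7/36)x^4 - (23/108)x^3 + (8/63)x^2 - (4/63)x + 583/1260


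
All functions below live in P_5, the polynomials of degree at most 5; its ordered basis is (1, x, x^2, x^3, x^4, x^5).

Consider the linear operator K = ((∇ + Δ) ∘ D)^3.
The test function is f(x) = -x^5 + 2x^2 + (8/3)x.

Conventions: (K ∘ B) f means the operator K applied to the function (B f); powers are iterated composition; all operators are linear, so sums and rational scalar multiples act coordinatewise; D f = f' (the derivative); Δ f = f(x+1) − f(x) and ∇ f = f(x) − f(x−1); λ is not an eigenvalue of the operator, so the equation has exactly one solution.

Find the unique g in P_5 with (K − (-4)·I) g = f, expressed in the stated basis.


write g with unknown coordinates in the stated basis and equate coefficients in (K − (-4)·I) g = f
solving from the highest basis element down gives g = -(1/4)x^5 + (1/2)x^2 + (2/3)x
check: K g = 0
so K g − (-4)·g = -x^5 + 2x^2 + (8/3)x = f ✓

the result is g(x) = -(1/4)x^5 + (1/2)x^2 + (2/3)x


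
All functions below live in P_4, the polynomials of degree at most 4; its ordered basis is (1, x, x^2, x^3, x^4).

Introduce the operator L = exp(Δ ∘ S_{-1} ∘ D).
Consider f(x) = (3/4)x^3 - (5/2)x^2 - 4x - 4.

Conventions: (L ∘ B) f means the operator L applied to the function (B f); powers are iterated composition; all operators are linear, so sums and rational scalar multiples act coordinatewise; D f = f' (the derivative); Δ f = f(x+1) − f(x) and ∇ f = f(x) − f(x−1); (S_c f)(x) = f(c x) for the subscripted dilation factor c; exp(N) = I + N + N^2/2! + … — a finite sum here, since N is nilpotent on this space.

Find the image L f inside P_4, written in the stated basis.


the image equals g(x) = (3/4)x^3 - (5/2)x^2 + (1/2)x + 13/4

order-1 term: (9/2)x + 29/4
the series for exp(Δ ∘ S_{-1} ∘ D) f terminates at order 1
exp(Δ ∘ S_{-1} ∘ D) f = (3/4)x^3 - (5/2)x^2 + (1/2)x + 13/4


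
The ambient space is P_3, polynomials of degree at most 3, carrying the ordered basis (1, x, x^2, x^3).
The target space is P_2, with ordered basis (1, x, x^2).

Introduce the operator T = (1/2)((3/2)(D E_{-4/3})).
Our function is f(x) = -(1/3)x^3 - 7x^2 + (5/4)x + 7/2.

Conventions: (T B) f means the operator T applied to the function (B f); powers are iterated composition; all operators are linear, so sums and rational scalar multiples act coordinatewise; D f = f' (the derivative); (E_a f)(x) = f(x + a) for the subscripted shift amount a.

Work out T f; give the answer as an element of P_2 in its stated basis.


g(x) = -(3/4)x^2 - (17/2)x + 653/48

E_{-4/3} f = -(1/3)x^3 - (17/3)x^2 + (653/36)x - 1591/162
D E_{-4/3} f = -x^2 - (34/3)x + 653/36
((3/2)(D E_{-4/3})) f = -(3/2)x^2 - 17x + 653/24
((1/2)((3/2)(D E_{-4/3}))) f = -(3/4)x^2 - (17/2)x + 653/48


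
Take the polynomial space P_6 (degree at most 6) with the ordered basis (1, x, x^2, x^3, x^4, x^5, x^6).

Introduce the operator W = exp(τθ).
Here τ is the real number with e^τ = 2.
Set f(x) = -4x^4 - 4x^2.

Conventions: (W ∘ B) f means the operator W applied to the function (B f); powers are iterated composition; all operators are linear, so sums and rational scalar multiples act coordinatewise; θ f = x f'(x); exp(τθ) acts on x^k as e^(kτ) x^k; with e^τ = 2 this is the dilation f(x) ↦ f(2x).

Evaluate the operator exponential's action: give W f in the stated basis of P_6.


the image equals g(x) = -64x^4 - 16x^2

exp(τθ) x^k = e^(kτ) x^k; with e^τ = 2 this sends x^k to 2^k x^k
x^2 ↦ 4 x^2
x^4 ↦ 16 x^4
applying this coordinatewise to f: exp(τθ) f = -64x^4 - 16x^2
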